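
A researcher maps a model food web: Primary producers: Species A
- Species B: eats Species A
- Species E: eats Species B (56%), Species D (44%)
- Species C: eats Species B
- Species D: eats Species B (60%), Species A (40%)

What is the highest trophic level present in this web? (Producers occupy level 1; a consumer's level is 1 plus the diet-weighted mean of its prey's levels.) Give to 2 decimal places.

Species B: 1 + 1 = 2
Species C: 1 + 2 = 3
Species D: 1 + (0.6×2 + 0.4×1) = 2.6
Species E: 1 + (0.56×2 + 0.44×2.6) = 3.264

3.26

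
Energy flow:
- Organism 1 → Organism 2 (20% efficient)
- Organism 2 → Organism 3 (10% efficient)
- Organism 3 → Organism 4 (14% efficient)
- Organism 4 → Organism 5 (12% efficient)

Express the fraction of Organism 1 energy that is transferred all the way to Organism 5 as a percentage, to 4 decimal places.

0.0336%

Product of link efficiencies: 0.2 × 0.1 × 0.14 × 0.12 = 0.000336
As a percentage: 0.000336 × 100 = 0.0336%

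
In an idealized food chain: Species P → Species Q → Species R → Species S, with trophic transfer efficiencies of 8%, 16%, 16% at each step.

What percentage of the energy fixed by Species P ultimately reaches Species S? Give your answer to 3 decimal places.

Product of link efficiencies: 0.08 × 0.16 × 0.16 = 0.002048
As a percentage: 0.002048 × 100 = 0.205%

0.205%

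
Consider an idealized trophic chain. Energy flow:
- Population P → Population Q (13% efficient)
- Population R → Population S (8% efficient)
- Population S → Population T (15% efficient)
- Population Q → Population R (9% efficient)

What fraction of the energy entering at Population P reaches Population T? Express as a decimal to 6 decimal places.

0.000140

Product of link efficiencies: 0.13 × 0.09 × 0.08 × 0.15 = 0.0001404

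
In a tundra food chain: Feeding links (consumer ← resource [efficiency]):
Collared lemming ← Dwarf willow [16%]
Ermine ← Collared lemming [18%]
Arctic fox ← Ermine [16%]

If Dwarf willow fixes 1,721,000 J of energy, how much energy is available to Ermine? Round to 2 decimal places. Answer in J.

49564.80 J

Collared lemming: 1721000 × 0.16 = 275360 J
Ermine: 275360 × 0.18 = 49564.8 J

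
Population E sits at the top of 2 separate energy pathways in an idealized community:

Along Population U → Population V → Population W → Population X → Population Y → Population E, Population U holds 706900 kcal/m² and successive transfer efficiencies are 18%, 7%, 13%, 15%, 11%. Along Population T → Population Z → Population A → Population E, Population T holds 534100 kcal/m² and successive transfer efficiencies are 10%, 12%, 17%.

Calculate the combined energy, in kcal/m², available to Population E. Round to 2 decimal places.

1108.67 kcal/m²

Via Population U: 706900 × 0.18 × 0.07 × 0.13 × 0.15 × 0.11 = 19.1053863 kcal/m²
Via Population T: 534100 × 0.1 × 0.12 × 0.17 = 1089.564 kcal/m²
Total at Population E: 19.1053863 + 1089.564 = 1108.6693863 kcal/m²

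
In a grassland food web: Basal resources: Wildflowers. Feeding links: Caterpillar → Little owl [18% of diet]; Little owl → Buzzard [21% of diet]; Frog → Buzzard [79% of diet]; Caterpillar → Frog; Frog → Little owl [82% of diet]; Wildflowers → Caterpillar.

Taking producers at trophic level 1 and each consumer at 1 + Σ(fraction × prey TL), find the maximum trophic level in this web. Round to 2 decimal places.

4.17

Caterpillar: 1 + 1 = 2
Frog: 1 + 2 = 3
Little owl: 1 + (0.18×2 + 0.82×3) = 3.82
Buzzard: 1 + (0.21×3.82 + 0.79×3) = 4.1722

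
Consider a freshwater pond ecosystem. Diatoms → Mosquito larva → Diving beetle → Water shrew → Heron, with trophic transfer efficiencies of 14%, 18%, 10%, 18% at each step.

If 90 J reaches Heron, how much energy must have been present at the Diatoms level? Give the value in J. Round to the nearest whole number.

198413 J

Cumulative transfer efficiency: 0.14 × 0.18 × 0.1 × 0.18 = 0.0004536
Diatoms energy = 90 / 0.0004536 = 198413 J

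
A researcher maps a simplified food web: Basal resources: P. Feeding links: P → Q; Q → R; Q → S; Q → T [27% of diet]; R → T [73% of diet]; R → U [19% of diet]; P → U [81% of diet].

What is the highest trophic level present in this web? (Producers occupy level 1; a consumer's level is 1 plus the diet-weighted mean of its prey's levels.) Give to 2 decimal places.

3.73

Q: 1 + 1 = 2
R: 1 + 2 = 3
S: 1 + 2 = 3
T: 1 + (0.27×2 + 0.73×3) = 3.73
U: 1 + (0.19×3 + 0.81×1) = 2.38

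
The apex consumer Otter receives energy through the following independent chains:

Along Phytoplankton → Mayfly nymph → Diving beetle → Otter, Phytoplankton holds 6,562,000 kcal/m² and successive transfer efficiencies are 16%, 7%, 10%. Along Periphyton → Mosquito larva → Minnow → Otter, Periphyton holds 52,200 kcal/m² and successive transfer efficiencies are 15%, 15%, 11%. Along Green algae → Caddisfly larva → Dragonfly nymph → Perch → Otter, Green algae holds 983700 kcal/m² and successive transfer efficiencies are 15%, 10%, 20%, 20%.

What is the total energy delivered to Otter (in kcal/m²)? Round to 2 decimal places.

8068.86 kcal/m²

Via Phytoplankton: 6562000 × 0.16 × 0.07 × 0.1 = 7349.44 kcal/m²
Via Periphyton: 52200 × 0.15 × 0.15 × 0.11 = 129.195 kcal/m²
Via Green algae: 983700 × 0.15 × 0.1 × 0.2 × 0.2 = 590.22 kcal/m²
Total at Otter: 7349.44 + 129.195 + 590.22 = 8068.855 kcal/m²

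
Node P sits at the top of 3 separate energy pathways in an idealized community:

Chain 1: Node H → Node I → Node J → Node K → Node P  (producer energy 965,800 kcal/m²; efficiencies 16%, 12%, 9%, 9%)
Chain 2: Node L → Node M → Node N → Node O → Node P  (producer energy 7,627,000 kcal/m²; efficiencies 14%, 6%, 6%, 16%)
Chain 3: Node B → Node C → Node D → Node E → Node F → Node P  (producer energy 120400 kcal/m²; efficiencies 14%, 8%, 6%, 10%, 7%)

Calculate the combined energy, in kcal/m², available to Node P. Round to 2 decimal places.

Chain 1: 965800 × 0.16 × 0.12 × 0.09 × 0.09 = 150.201216 kcal/m²
Chain 2: 7627000 × 0.14 × 0.06 × 0.06 × 0.16 = 615.04128 kcal/m²
Chain 3: 120400 × 0.14 × 0.08 × 0.06 × 0.1 × 0.07 = 0.5663616 kcal/m²
Total at Node P: 150.201216 + 615.04128 + 0.5663616 = 765.8088576 kcal/m²

765.81 kcal/m²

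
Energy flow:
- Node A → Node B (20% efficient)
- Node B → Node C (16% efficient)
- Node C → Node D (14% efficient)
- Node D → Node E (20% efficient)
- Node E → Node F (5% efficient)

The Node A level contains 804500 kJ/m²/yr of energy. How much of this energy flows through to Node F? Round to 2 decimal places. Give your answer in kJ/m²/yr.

36.04 kJ/m²/yr

Node B: 804500 × 0.2 = 160900 kJ/m²/yr
Node C: 160900 × 0.16 = 25744 kJ/m²/yr
Node D: 25744 × 0.14 = 3604.16 kJ/m²/yr
Node E: 3604.16 × 0.2 = 720.832 kJ/m²/yr
Node F: 720.832 × 0.05 = 36.0416 kJ/m²/yr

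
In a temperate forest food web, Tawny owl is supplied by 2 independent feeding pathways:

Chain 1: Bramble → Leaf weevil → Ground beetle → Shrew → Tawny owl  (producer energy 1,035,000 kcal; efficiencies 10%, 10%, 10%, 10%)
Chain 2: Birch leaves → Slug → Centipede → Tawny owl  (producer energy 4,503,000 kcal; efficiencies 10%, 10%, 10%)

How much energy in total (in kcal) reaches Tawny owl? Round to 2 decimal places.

4606.50 kcal

Chain 1: 1035000 × 0.1 × 0.1 × 0.1 × 0.1 = 103.5 kcal
Chain 2: 4503000 × 0.1 × 0.1 × 0.1 = 4503 kcal
Total at Tawny owl: 103.5 + 4503 = 4606.5 kcal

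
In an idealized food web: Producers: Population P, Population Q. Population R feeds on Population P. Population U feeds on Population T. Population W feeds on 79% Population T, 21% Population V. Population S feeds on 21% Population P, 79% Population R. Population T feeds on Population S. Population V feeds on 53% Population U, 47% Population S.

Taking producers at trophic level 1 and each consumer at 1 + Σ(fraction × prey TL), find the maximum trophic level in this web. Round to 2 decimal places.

Population R: 1 + 1 = 2
Population S: 1 + (0.21×1 + 0.79×2) = 2.79
Population T: 1 + 2.79 = 3.79
Population U: 1 + 3.79 = 4.79
Population V: 1 + (0.53×4.79 + 0.47×2.79) = 4.85
Population W: 1 + (0.79×3.79 + 0.21×4.85) = 5.0126

5.01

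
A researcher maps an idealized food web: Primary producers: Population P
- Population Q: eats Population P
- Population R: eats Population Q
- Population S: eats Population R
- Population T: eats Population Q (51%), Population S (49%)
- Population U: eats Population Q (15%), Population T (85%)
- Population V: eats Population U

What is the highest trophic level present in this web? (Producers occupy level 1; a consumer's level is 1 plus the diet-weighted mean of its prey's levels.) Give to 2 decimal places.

Population Q: 1 + 1 = 2
Population R: 1 + 2 = 3
Population S: 1 + 3 = 4
Population T: 1 + (0.51×2 + 0.49×4) = 3.98
Population U: 1 + (0.15×2 + 0.85×3.98) = 4.683
Population V: 1 + 4.683 = 5.683

5.68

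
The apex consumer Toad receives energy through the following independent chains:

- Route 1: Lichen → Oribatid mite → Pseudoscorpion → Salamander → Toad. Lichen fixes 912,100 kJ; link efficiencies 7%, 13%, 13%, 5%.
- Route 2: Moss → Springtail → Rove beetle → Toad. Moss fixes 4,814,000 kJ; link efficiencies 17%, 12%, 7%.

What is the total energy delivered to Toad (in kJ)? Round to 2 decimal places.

6928.34 kJ

Route 1: 912100 × 0.07 × 0.13 × 0.13 × 0.05 = 53.950715 kJ
Route 2: 4814000 × 0.17 × 0.12 × 0.07 = 6874.392 kJ
Total at Toad: 53.950715 + 6874.392 = 6928.342715 kJ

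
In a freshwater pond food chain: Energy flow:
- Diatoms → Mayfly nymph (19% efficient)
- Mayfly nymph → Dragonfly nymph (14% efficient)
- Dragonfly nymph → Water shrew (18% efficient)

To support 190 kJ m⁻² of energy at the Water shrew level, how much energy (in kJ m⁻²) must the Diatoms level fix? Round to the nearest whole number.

39683 kJ m⁻²

Cumulative transfer efficiency: 0.19 × 0.14 × 0.18 = 0.004788
Diatoms energy = 190 / 0.004788 = 39683 kJ m⁻²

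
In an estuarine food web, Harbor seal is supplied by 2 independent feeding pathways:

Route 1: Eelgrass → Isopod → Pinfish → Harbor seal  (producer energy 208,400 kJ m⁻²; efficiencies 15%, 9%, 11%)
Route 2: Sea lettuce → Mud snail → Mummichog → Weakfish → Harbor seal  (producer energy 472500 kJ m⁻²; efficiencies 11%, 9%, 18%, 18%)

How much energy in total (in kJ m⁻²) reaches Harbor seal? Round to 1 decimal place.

Route 1: 208400 × 0.15 × 0.09 × 0.11 = 309.474 kJ m⁻²
Route 2: 472500 × 0.11 × 0.09 × 0.18 × 0.18 = 151.5591 kJ m⁻²
Total at Harbor seal: 309.474 + 151.5591 = 461.0331 kJ m⁻²

461.0 kJ m⁻²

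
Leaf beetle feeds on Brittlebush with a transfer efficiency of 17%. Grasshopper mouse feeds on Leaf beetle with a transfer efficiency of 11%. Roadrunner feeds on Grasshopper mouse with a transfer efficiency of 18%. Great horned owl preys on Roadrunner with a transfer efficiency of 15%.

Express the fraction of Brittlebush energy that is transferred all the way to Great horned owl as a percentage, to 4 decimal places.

Product of link efficiencies: 0.17 × 0.11 × 0.18 × 0.15 = 0.0005049
As a percentage: 0.0005049 × 100 = 0.0505%

0.0505%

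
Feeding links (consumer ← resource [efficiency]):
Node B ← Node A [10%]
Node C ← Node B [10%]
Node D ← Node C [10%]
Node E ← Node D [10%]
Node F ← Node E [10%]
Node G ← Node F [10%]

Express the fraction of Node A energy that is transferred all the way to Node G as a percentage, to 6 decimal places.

Product of link efficiencies: 0.1 × 0.1 × 0.1 × 0.1 × 0.1 × 0.1 = 0.000001
As a percentage: 0.000001 × 100 = 0.000100%

0.000100%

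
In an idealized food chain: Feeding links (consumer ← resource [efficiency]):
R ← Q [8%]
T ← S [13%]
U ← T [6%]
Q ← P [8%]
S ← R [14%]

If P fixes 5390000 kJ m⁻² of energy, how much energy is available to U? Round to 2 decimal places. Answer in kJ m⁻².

37.67 kJ m⁻²

Q: 5390000 × 0.08 = 431200 kJ m⁻²
R: 431200 × 0.08 = 34496 kJ m⁻²
S: 34496 × 0.14 = 4829.44 kJ m⁻²
T: 4829.44 × 0.13 = 627.8272 kJ m⁻²
U: 627.8272 × 0.06 = 37.669632 kJ m⁻²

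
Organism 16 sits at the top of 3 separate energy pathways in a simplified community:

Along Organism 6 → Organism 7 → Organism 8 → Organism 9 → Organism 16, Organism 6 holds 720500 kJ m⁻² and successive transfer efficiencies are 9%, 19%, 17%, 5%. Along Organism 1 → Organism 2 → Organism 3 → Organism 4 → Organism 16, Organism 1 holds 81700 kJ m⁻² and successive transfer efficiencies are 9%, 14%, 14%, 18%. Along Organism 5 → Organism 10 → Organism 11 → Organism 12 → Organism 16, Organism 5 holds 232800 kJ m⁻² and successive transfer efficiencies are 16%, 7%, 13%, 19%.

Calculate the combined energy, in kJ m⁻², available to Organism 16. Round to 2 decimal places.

195.07 kJ m⁻²

Via Organism 6: 720500 × 0.09 × 0.19 × 0.17 × 0.05 = 104.724675 kJ m⁻²
Via Organism 1: 81700 × 0.09 × 0.14 × 0.14 × 0.18 = 25.941384 kJ m⁻²
Via Organism 5: 232800 × 0.16 × 0.07 × 0.13 × 0.19 = 64.401792 kJ m⁻²
Total at Organism 16: 104.724675 + 25.941384 + 64.401792 = 195.067851 kJ m⁻²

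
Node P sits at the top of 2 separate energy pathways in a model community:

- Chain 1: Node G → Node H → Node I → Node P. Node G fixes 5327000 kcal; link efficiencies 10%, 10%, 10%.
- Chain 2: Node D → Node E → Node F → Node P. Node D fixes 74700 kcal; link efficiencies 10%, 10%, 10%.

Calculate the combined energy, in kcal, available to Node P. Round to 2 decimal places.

5401.70 kcal

Chain 1: 5327000 × 0.1 × 0.1 × 0.1 = 5327 kcal
Chain 2: 74700 × 0.1 × 0.1 × 0.1 = 74.7 kcal
Total at Node P: 5327 + 74.7 = 5401.7 kcal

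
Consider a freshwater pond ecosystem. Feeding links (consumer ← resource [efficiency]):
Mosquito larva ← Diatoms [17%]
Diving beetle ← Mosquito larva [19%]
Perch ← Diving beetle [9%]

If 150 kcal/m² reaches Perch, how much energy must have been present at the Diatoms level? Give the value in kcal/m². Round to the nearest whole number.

Cumulative transfer efficiency: 0.17 × 0.19 × 0.09 = 0.002907
Diatoms energy = 150 / 0.002907 = 51600 kcal/m²

51600 kcal/m²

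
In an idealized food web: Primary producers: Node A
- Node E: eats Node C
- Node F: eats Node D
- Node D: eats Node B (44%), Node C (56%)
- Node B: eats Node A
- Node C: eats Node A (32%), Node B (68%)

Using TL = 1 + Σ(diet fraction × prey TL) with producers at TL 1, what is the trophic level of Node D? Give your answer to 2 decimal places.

Node B: 1 + 1 = 2
Node C: 1 + (0.32×1 + 0.68×2) = 2.68
Node D: 1 + (0.44×2 + 0.56×2.68) = 3.3808
Node E: 1 + 2.68 = 3.68
Node F: 1 + 3.3808 = 4.3808

3.38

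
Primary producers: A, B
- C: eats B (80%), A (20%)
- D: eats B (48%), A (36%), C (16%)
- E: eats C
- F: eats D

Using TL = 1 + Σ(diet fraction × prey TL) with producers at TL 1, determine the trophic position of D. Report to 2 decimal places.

2.16

C: 1 + (0.8×1 + 0.2×1) = 2
D: 1 + (0.48×1 + 0.36×1 + 0.16×2) = 2.16
E: 1 + 2 = 3
F: 1 + 2.16 = 3.16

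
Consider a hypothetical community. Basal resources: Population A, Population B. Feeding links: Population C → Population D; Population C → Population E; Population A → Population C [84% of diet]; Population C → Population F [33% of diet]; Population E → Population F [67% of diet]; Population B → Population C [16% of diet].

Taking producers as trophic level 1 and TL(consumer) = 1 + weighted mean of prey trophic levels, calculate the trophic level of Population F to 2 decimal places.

Population C: 1 + (0.16×1 + 0.84×1) = 2
Population D: 1 + 2 = 3
Population E: 1 + 2 = 3
Population F: 1 + (0.33×2 + 0.67×3) = 3.67

3.67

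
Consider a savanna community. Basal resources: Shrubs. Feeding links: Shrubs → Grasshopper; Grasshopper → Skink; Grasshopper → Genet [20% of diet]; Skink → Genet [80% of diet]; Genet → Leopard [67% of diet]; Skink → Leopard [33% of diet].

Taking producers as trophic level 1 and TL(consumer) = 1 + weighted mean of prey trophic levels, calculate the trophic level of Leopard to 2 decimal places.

Grasshopper: 1 + 1 = 2
Skink: 1 + 2 = 3
Genet: 1 + (0.2×2 + 0.8×3) = 3.8
Leopard: 1 + (0.67×3.8 + 0.33×3) = 4.536

4.54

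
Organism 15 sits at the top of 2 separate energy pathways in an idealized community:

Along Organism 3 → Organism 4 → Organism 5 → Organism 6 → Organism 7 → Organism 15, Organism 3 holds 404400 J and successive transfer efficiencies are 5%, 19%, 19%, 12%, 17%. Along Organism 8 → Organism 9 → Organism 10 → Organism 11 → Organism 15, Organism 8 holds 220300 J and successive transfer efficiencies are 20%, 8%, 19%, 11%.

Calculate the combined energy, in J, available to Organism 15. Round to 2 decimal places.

88.56 J

Via Organism 3: 404400 × 0.05 × 0.19 × 0.19 × 0.12 × 0.17 = 14.8908168 J
Via Organism 8: 220300 × 0.2 × 0.08 × 0.19 × 0.11 = 73.66832 J
Total at Organism 15: 14.8908168 + 73.66832 = 88.5591368 J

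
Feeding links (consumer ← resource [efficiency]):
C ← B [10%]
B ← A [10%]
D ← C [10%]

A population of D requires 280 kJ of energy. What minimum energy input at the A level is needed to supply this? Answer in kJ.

Cumulative transfer efficiency: 0.1 × 0.1 × 0.1 = 0.001
A energy = 280 / 0.001 = 280000 kJ

280000 kJ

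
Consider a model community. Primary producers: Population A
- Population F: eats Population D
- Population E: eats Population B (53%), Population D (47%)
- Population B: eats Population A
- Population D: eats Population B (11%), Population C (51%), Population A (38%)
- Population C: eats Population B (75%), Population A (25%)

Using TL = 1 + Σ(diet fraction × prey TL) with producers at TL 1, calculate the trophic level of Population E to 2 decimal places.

Population B: 1 + 1 = 2
Population C: 1 + (0.75×2 + 0.25×1) = 2.75
Population D: 1 + (0.11×2 + 0.51×2.75 + 0.38×1) = 3.0025
Population E: 1 + (0.53×2 + 0.47×3.0025) = 3.471175
Population F: 1 + 3.0025 = 4.0025

3.47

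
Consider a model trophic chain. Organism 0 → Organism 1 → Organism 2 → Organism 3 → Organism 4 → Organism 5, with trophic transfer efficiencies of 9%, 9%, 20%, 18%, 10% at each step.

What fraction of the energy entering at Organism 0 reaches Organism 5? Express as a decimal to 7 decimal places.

Product of link efficiencies: 0.09 × 0.09 × 0.2 × 0.18 × 0.1 = 0.00002916

0.0000292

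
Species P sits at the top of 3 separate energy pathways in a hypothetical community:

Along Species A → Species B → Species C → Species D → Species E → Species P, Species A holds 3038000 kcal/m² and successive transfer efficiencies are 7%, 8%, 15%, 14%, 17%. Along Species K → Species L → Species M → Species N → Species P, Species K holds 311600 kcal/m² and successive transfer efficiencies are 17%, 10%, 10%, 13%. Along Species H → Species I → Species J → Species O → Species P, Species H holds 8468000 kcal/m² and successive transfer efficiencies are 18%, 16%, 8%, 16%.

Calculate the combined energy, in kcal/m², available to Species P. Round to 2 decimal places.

Via Species A: 3038000 × 0.07 × 0.08 × 0.15 × 0.14 × 0.17 = 60.735696 kcal/m²
Via Species K: 311600 × 0.17 × 0.1 × 0.1 × 0.13 = 68.8636 kcal/m²
Via Species H: 8468000 × 0.18 × 0.16 × 0.08 × 0.16 = 3121.64352 kcal/m²
Total at Species P: 60.735696 + 68.8636 + 3121.64352 = 3251.242816 kcal/m²

3251.24 kcal/m²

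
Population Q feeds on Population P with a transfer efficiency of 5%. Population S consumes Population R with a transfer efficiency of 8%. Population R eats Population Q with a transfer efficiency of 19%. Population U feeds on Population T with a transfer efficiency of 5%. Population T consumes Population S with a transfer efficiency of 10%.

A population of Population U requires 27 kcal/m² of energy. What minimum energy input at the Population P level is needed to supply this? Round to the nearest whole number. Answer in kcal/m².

7105263 kcal/m²

Cumulative transfer efficiency: 0.05 × 0.19 × 0.08 × 0.1 × 0.05 = 0.0000038
Population P energy = 27 / 0.0000038 = 7105263 kcal/m²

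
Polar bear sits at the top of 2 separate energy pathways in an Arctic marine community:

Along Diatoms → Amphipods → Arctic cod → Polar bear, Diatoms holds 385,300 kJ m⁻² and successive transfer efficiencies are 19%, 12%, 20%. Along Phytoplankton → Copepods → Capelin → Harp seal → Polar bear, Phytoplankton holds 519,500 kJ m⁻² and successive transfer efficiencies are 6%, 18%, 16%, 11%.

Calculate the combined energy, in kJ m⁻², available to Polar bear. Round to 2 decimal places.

Via Diatoms: 385300 × 0.19 × 0.12 × 0.2 = 1756.968 kJ m⁻²
Via Phytoplankton: 519500 × 0.06 × 0.18 × 0.16 × 0.11 = 98.74656 kJ m⁻²
Total at Polar bear: 1756.968 + 98.74656 = 1855.71456 kJ m⁻²

1855.71 kJ m⁻²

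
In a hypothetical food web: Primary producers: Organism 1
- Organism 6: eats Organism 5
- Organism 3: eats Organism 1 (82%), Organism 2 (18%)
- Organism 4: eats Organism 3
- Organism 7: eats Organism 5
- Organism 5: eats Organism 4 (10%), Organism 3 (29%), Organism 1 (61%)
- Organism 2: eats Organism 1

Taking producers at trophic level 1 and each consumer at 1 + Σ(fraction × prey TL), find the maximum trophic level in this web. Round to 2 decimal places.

Organism 2: 1 + 1 = 2
Organism 3: 1 + (0.82×1 + 0.18×2) = 2.18
Organism 4: 1 + 2.18 = 3.18
Organism 5: 1 + (0.1×3.18 + 0.29×2.18 + 0.61×1) = 2.5602
Organism 6: 1 + 2.5602 = 3.5602
Organism 7: 1 + 2.5602 = 3.5602

3.56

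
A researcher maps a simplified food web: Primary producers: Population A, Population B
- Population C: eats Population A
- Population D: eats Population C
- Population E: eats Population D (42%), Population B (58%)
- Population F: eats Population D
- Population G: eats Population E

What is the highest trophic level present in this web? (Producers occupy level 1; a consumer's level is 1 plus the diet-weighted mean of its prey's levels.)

4

Population C: 1 + 1 = 2
Population D: 1 + 2 = 3
Population E: 1 + (0.42×3 + 0.58×1) = 2.84
Population F: 1 + 3 = 4
Population G: 1 + 2.84 = 3.84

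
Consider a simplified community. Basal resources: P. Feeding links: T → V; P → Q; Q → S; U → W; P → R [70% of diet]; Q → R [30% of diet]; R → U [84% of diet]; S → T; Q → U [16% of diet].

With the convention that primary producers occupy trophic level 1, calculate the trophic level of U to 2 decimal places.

Q: 1 + 1 = 2
R: 1 + (0.3×2 + 0.7×1) = 2.3
S: 1 + 2 = 3
T: 1 + 3 = 4
U: 1 + (0.16×2 + 0.84×2.3) = 3.252
V: 1 + 4 = 5
W: 1 + 3.252 = 4.252

3.25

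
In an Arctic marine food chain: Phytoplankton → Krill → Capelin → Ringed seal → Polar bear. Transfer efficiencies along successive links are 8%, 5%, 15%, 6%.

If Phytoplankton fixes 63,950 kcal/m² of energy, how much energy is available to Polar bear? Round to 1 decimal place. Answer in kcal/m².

2.3 kcal/m²

Krill: 63950 × 0.08 = 5116 kcal/m²
Capelin: 5116 × 0.05 = 255.8 kcal/m²
Ringed seal: 255.8 × 0.15 = 38.37 kcal/m²
Polar bear: 38.37 × 0.06 = 2.3022 kcal/m²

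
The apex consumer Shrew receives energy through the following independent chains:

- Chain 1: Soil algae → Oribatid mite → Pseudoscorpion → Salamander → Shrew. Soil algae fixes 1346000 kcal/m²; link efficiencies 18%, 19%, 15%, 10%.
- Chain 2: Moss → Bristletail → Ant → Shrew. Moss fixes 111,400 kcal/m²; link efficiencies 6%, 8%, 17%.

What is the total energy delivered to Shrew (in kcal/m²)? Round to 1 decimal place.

Chain 1: 1346000 × 0.18 × 0.19 × 0.15 × 0.1 = 690.498 kcal/m²
Chain 2: 111400 × 0.06 × 0.08 × 0.17 = 90.9024 kcal/m²
Total at Shrew: 690.498 + 90.9024 = 781.4004 kcal/m²

781.4 kcal/m²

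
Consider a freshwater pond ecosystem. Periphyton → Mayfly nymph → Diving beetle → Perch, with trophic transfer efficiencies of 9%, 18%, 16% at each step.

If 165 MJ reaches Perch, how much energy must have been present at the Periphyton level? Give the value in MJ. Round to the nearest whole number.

Cumulative transfer efficiency: 0.09 × 0.18 × 0.16 = 0.002592
Periphyton energy = 165 / 0.002592 = 63657 MJ

63657 MJ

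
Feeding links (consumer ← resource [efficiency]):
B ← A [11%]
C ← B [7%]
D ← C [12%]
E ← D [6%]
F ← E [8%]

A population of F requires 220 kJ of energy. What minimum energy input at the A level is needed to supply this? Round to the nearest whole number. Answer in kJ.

49603175 kJ

Cumulative transfer efficiency: 0.11 × 0.07 × 0.12 × 0.06 × 0.08 = 0.0000044352
A energy = 220 / 0.0000044352 = 49603175 kJ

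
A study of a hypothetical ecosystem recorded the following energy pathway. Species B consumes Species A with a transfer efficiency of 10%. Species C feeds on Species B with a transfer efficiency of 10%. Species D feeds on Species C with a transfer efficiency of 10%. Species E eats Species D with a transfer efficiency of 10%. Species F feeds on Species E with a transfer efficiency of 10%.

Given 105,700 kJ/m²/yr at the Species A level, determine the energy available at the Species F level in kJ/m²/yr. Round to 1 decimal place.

Species B: 105700 × 0.1 = 10570 kJ/m²/yr
Species C: 10570 × 0.1 = 1057 kJ/m²/yr
Species D: 1057 × 0.1 = 105.7 kJ/m²/yr
Species E: 105.7 × 0.1 = 10.57 kJ/m²/yr
Species F: 10.57 × 0.1 = 1.057 kJ/m²/yr

1.1 kJ/m²/yr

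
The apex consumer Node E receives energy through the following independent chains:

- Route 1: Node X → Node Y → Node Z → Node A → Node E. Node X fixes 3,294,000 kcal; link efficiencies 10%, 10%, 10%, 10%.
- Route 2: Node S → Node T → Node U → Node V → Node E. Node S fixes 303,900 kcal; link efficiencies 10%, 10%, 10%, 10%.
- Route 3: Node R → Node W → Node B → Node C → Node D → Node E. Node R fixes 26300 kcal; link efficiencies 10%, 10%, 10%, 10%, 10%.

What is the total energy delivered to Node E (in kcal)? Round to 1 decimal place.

Route 1: 3294000 × 0.1 × 0.1 × 0.1 × 0.1 = 329.4 kcal
Route 2: 303900 × 0.1 × 0.1 × 0.1 × 0.1 = 30.39 kcal
Route 3: 26300 × 0.1 × 0.1 × 0.1 × 0.1 × 0.1 = 0.263 kcal
Total at Node E: 329.4 + 30.39 + 0.263 = 360.053 kcal

360.1 kcal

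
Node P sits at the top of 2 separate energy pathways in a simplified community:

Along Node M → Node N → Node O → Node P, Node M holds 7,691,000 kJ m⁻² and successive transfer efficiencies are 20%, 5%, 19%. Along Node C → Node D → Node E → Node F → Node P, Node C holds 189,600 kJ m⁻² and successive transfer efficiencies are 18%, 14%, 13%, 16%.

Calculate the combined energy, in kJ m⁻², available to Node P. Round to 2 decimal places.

14712.28 kJ m⁻²

Via Node M: 7691000 × 0.2 × 0.05 × 0.19 = 14612.9 kJ m⁻²
Via Node C: 189600 × 0.18 × 0.14 × 0.13 × 0.16 = 99.380736 kJ m⁻²
Total at Node P: 14612.9 + 99.380736 = 14712.280736 kJ m⁻²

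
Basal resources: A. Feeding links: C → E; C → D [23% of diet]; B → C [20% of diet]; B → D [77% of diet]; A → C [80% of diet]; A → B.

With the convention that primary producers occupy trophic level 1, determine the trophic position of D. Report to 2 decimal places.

3.05

B: 1 + 1 = 2
C: 1 + (0.8×1 + 0.2×2) = 2.2
D: 1 + (0.77×2 + 0.23×2.2) = 3.046
E: 1 + 2.2 = 3.2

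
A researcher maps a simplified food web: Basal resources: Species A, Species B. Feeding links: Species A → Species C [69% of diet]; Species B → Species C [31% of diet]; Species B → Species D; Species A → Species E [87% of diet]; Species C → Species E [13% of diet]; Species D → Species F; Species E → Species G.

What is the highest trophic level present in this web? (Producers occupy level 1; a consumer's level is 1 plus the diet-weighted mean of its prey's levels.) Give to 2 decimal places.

3.13

Species C: 1 + (0.69×1 + 0.31×1) = 2
Species D: 1 + 1 = 2
Species E: 1 + (0.87×1 + 0.13×2) = 2.13
Species F: 1 + 2 = 3
Species G: 1 + 2.13 = 3.13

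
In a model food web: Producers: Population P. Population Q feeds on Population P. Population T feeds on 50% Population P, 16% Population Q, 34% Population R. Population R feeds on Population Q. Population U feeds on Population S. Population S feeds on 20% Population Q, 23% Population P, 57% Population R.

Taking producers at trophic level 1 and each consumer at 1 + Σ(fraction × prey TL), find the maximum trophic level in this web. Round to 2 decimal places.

4.34

Population Q: 1 + 1 = 2
Population R: 1 + 2 = 3
Population S: 1 + (0.2×2 + 0.23×1 + 0.57×3) = 3.34
Population T: 1 + (0.5×1 + 0.16×2 + 0.34×3) = 2.84
Population U: 1 + 3.34 = 4.34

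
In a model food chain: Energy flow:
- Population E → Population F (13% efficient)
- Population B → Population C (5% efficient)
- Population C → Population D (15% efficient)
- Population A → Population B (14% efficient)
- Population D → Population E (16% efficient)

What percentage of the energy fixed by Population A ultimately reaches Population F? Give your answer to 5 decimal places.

Product of link efficiencies: 0.14 × 0.05 × 0.15 × 0.16 × 0.13 = 0.00002184
As a percentage: 0.00002184 × 100 = 0.00218%

0.00218%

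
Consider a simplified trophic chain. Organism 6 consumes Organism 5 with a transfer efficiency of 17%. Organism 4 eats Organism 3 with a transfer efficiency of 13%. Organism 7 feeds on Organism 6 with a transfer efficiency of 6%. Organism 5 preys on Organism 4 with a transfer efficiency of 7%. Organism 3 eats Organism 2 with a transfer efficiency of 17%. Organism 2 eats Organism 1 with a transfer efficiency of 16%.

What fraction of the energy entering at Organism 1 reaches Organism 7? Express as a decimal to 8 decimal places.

0.00000252

Product of link efficiencies: 0.16 × 0.17 × 0.13 × 0.07 × 0.17 × 0.06 = 0.000002524704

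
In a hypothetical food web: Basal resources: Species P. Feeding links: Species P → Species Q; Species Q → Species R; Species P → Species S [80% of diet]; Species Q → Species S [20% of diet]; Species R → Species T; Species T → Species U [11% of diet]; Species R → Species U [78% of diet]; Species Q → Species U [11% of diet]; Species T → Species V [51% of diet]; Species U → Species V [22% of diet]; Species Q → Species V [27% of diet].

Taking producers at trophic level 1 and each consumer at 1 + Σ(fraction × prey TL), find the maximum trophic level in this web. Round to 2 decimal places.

Species Q: 1 + 1 = 2
Species R: 1 + 2 = 3
Species S: 1 + (0.8×1 + 0.2×2) = 2.2
Species T: 1 + 3 = 4
Species U: 1 + (0.11×4 + 0.78×3 + 0.11×2) = 4
Species V: 1 + (0.51×4 + 0.22×4 + 0.27×2) = 4.46

4.46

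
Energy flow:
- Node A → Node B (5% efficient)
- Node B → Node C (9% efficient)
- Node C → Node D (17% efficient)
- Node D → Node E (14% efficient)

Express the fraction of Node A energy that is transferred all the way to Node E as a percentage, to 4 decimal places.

Product of link efficiencies: 0.05 × 0.09 × 0.17 × 0.14 = 0.0001071
As a percentage: 0.0001071 × 100 = 0.0107%

0.0107%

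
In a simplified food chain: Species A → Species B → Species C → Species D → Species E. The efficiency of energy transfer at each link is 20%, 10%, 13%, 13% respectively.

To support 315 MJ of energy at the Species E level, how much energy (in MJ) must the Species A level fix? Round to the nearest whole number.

931953 MJ

Cumulative transfer efficiency: 0.2 × 0.1 × 0.13 × 0.13 = 0.000338
Species A energy = 315 / 0.000338 = 931953 MJ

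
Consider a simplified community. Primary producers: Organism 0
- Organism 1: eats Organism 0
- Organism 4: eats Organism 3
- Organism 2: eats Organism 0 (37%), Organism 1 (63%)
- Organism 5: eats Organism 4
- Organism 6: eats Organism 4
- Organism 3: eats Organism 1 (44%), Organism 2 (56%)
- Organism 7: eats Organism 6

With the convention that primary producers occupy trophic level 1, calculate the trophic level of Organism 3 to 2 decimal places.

3.35

Organism 1: 1 + 1 = 2
Organism 2: 1 + (0.37×1 + 0.63×2) = 2.63
Organism 3: 1 + (0.44×2 + 0.56×2.63) = 3.3528
Organism 4: 1 + 3.3528 = 4.3528
Organism 5: 1 + 4.3528 = 5.3528
Organism 6: 1 + 4.3528 = 5.3528
Organism 7: 1 + 5.3528 = 6.3528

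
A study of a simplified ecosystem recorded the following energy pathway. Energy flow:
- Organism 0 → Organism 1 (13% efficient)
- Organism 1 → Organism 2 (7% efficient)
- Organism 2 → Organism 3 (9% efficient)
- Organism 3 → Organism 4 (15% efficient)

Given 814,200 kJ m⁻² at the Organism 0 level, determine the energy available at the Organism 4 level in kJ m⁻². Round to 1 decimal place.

100.0 kJ m⁻²

Organism 1: 814200 × 0.13 = 105846 kJ m⁻²
Organism 2: 105846 × 0.07 = 7409.22 kJ m⁻²
Organism 3: 7409.22 × 0.09 = 666.8298 kJ m⁻²
Organism 4: 666.8298 × 0.15 = 100.02447 kJ m⁻²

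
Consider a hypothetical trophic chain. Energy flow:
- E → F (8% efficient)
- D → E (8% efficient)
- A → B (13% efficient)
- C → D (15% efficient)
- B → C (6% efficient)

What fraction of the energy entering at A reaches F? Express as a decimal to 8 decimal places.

Product of link efficiencies: 0.13 × 0.06 × 0.15 × 0.08 × 0.08 = 0.000007488

0.00000749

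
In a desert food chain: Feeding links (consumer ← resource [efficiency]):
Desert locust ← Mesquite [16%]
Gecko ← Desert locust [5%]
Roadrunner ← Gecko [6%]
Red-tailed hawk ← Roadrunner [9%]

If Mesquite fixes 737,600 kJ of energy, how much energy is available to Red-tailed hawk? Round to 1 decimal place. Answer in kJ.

Desert locust: 737600 × 0.16 = 118016 kJ
Gecko: 118016 × 0.05 = 5900.8 kJ
Roadrunner: 5900.8 × 0.06 = 354.048 kJ
Red-tailed hawk: 354.048 × 0.09 = 31.86432 kJ

31.9 kJ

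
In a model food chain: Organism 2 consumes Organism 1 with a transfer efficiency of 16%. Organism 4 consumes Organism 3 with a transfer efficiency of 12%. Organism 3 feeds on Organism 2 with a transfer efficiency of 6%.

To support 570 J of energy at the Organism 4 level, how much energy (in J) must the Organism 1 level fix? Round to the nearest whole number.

494792 J

Cumulative transfer efficiency: 0.16 × 0.06 × 0.12 = 0.001152
Organism 1 energy = 570 / 0.001152 = 494792 J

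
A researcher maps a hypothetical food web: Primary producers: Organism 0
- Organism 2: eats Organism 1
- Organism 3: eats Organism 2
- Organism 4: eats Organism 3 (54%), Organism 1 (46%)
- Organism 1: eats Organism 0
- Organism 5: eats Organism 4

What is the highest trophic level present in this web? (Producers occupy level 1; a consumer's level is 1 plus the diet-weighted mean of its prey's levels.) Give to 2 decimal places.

5.08

Organism 1: 1 + 1 = 2
Organism 2: 1 + 2 = 3
Organism 3: 1 + 3 = 4
Organism 4: 1 + (0.54×4 + 0.46×2) = 4.08
Organism 5: 1 + 4.08 = 5.08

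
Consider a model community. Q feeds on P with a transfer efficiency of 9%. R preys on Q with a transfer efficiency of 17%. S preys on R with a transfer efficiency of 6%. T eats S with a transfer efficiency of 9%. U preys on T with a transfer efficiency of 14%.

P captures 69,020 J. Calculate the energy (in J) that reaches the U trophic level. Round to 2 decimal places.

Q: 69020 × 0.09 = 6211.8 J
R: 6211.8 × 0.17 = 1056.006 J
S: 1056.006 × 0.06 = 63.36036 J
T: 63.36036 × 0.09 = 5.7024324 J
U: 5.7024324 × 0.14 = 0.798340536 J

0.80 J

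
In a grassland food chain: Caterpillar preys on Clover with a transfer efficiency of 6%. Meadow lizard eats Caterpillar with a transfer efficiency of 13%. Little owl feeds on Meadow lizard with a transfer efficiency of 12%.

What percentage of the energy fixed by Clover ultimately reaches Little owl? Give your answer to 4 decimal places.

Product of link efficiencies: 0.06 × 0.13 × 0.12 = 0.000936
As a percentage: 0.000936 × 100 = 0.0936%

0.0936%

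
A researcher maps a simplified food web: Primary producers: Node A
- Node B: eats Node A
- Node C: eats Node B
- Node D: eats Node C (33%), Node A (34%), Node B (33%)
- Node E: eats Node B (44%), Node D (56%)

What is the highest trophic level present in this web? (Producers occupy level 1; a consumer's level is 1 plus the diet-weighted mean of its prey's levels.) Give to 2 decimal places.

Node B: 1 + 1 = 2
Node C: 1 + 2 = 3
Node D: 1 + (0.33×3 + 0.34×1 + 0.33×2) = 2.99
Node E: 1 + (0.44×2 + 0.56×2.99) = 3.5544

3.55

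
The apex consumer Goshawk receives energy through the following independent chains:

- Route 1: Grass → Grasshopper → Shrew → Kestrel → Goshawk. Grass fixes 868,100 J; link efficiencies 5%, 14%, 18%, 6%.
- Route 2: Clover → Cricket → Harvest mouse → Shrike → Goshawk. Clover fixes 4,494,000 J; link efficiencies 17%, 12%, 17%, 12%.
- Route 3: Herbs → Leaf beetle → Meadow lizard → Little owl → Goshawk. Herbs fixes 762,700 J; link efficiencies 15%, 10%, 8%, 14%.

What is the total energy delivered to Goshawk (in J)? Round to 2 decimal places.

Route 1: 868100 × 0.05 × 0.14 × 0.18 × 0.06 = 65.62836 J
Route 2: 4494000 × 0.17 × 0.12 × 0.17 × 0.12 = 1870.22304 J
Route 3: 762700 × 0.15 × 0.1 × 0.08 × 0.14 = 128.1336 J
Total at Goshawk: 65.62836 + 1870.22304 + 128.1336 = 2063.985 J

2063.99 J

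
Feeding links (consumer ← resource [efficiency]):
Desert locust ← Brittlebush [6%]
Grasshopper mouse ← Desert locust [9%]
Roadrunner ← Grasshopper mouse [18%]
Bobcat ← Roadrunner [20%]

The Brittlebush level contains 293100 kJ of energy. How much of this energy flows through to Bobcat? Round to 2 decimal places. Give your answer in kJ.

56.98 kJ

Desert locust: 293100 × 0.06 = 17586 kJ
Grasshopper mouse: 17586 × 0.09 = 1582.74 kJ
Roadrunner: 1582.74 × 0.18 = 284.8932 kJ
Bobcat: 284.8932 × 0.2 = 56.97864 kJ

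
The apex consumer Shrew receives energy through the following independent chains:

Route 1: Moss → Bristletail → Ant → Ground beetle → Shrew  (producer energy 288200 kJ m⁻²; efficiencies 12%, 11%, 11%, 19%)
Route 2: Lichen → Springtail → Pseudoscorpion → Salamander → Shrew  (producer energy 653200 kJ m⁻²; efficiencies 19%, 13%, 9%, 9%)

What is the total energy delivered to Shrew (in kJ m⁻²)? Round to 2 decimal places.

210.19 kJ m⁻²

Route 1: 288200 × 0.12 × 0.11 × 0.11 × 0.19 = 79.508616 kJ m⁻²
Route 2: 653200 × 0.19 × 0.13 × 0.09 × 0.09 = 130.685724 kJ m⁻²
Total at Shrew: 79.508616 + 130.685724 = 210.19434 kJ m⁻²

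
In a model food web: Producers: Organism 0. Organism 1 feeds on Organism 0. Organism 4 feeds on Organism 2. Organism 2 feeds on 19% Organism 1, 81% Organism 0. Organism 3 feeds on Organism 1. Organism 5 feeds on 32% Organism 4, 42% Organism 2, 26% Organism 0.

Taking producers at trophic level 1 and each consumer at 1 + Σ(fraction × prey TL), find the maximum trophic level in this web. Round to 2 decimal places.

Organism 1: 1 + 1 = 2
Organism 2: 1 + (0.19×2 + 0.81×1) = 2.19
Organism 3: 1 + 2 = 3
Organism 4: 1 + 2.19 = 3.19
Organism 5: 1 + (0.32×3.19 + 0.42×2.19 + 0.26×1) = 3.2006

3.20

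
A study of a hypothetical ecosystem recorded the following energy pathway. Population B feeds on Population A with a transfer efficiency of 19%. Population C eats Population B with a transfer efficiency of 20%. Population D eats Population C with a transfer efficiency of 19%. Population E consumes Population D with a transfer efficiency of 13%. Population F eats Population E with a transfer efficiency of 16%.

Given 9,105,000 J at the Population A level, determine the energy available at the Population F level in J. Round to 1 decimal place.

1367.4 J

Population B: 9105000 × 0.19 = 1729950 J
Population C: 1729950 × 0.2 = 345990 J
Population D: 345990 × 0.19 = 65738.1 J
Population E: 65738.1 × 0.13 = 8545.953 J
Population F: 8545.953 × 0.16 = 1367.35248 J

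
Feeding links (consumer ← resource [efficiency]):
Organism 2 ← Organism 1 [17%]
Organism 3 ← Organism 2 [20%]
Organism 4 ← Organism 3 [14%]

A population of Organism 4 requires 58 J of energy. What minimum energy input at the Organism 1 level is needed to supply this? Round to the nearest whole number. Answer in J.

12185 J

Cumulative transfer efficiency: 0.17 × 0.2 × 0.14 = 0.00476
Organism 1 energy = 58 / 0.00476 = 12185 J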